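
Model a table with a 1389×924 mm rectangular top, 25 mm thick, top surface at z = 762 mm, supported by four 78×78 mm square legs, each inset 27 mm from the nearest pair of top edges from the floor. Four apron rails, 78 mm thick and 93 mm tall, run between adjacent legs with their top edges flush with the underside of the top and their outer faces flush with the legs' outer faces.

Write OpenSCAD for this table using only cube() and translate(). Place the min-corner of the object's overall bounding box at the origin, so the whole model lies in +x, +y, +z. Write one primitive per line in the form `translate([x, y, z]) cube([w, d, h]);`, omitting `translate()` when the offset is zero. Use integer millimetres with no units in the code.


translate([0, 0, 737]) cube([1389, 924, 25]);
translate([27, 27, 0]) cube([78, 78, 737]);
translate([1284, 27, 0]) cube([78, 78, 737]);
translate([27, 819, 0]) cube([78, 78, 737]);
translate([1284, 819, 0]) cube([78, 78, 737]);
translate([105, 27, 644]) cube([1179, 78, 93]);
translate([105, 819, 644]) cube([1179, 78, 93]);
translate([27, 105, 644]) cube([78, 714, 93]);
translate([1284, 105, 644]) cube([78, 714, 93]);


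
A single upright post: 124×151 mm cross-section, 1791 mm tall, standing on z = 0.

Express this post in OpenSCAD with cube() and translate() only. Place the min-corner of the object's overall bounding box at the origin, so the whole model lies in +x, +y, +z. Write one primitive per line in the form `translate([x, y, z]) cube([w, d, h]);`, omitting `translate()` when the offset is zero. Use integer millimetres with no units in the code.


cube([124, 151, 1791]);


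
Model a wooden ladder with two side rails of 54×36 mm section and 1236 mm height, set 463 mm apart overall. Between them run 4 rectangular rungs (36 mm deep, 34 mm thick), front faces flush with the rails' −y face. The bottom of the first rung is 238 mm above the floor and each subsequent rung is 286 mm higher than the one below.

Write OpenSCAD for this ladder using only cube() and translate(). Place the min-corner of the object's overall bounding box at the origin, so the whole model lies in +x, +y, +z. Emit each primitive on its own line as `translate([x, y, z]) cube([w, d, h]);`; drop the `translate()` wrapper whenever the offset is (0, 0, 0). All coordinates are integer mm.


cube([54, 36, 1236]);
translate([409, 0, 0]) cube([54, 36, 1236]);
translate([54, 0, 238]) cube([355, 36, 34]);
translate([54, 0, 524]) cube([355, 36, 34]);
translate([54, 0, 810]) cube([355, 36, 34]);
translate([54, 0, 1096]) cube([355, 36, 34]);


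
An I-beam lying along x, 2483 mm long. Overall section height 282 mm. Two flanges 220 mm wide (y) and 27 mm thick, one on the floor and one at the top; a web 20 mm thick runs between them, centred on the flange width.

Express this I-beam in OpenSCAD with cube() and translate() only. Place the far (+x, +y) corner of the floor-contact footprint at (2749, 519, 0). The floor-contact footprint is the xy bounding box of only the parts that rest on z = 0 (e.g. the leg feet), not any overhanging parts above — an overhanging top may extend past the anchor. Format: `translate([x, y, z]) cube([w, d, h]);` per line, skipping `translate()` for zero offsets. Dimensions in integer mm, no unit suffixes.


translate([266, 299, 0]) cube([2483, 220, 27]);
translate([266, 399, 27]) cube([2483, 20, 228]);
translate([266, 299, 255]) cube([2483, 220, 27]);


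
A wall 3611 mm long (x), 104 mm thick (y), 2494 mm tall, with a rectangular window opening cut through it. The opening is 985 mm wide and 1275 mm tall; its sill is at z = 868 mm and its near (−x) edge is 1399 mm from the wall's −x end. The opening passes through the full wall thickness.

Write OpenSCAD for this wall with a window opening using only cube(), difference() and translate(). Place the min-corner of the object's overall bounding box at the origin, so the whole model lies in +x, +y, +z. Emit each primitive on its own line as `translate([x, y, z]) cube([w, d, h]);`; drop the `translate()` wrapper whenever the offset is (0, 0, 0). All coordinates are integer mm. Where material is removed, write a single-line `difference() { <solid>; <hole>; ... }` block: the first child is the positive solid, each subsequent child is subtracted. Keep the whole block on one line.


difference() { cube([3611, 104, 2494]); translate([1399, 0, 868]) cube([985, 104, 1275]); }


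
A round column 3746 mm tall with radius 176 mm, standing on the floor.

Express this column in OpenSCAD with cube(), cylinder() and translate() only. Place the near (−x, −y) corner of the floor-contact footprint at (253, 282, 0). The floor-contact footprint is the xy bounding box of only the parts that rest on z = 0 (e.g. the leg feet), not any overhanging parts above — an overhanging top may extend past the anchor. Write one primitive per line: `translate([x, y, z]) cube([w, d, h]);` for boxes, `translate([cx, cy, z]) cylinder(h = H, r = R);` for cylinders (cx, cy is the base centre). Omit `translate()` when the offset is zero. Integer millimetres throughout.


translate([429, 458, 0]) cylinder(h = 3746, r = 176);


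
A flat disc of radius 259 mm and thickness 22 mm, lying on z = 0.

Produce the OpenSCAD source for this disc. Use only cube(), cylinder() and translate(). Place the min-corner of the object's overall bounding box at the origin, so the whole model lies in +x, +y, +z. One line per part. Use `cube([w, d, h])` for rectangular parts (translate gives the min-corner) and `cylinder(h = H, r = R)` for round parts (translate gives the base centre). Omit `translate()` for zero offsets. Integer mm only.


translate([259, 259, 0]) cylinder(h = 22, r = 259);


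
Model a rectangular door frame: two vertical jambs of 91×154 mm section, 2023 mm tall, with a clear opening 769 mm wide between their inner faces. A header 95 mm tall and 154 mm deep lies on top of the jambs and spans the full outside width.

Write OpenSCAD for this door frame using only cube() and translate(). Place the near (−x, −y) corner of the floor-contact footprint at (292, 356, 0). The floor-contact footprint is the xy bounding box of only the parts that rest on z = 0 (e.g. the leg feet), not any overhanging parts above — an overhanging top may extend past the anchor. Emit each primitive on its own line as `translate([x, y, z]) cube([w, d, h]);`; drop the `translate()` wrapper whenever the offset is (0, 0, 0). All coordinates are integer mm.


translate([292, 356, 0]) cube([91, 154, 2023]);
translate([1152, 356, 0]) cube([91, 154, 2023]);
translate([292, 356, 2023]) cube([951, 154, 95]);


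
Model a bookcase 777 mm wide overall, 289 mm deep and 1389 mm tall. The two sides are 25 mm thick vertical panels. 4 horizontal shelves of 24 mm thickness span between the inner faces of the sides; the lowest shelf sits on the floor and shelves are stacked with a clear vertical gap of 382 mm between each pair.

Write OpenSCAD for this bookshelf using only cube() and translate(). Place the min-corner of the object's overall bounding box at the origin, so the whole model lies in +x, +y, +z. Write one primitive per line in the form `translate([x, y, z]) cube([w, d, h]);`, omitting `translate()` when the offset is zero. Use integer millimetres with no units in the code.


cube([25, 289, 1389]);
translate([752, 0, 0]) cube([25, 289, 1389]);
translate([25, 0, 0]) cube([727, 289, 24]);
translate([25, 0, 406]) cube([727, 289, 24]);
translate([25, 0, 812]) cube([727, 289, 24]);
translate([25, 0, 1218]) cube([727, 289, 24]);


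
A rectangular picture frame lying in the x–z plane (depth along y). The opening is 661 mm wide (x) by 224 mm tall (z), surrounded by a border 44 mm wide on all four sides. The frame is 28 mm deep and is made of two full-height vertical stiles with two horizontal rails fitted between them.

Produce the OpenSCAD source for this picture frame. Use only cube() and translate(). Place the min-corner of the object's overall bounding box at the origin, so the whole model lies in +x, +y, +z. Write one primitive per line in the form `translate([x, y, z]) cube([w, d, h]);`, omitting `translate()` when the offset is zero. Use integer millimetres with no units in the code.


cube([44, 28, 312]);
translate([705, 0, 0]) cube([44, 28, 312]);
translate([44, 0, 0]) cube([661, 28, 44]);
translate([44, 0, 268]) cube([661, 28, 44]);


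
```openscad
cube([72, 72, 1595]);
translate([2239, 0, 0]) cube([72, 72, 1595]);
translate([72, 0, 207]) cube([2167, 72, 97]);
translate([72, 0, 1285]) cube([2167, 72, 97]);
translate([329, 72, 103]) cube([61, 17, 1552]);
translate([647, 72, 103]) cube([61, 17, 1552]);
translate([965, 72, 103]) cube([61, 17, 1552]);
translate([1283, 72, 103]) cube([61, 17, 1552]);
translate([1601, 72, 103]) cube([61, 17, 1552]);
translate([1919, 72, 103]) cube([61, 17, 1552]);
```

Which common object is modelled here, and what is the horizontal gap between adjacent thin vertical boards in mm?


A fence section. The picket gap is 257 mm.

Two posts, two rails, 6 pickets — a fence section. Span 2167 mm holds 6 pickets of 61 mm with 7 equal gaps: ⌊(2167 − 6·61) / 7⌋ = 257 mm.


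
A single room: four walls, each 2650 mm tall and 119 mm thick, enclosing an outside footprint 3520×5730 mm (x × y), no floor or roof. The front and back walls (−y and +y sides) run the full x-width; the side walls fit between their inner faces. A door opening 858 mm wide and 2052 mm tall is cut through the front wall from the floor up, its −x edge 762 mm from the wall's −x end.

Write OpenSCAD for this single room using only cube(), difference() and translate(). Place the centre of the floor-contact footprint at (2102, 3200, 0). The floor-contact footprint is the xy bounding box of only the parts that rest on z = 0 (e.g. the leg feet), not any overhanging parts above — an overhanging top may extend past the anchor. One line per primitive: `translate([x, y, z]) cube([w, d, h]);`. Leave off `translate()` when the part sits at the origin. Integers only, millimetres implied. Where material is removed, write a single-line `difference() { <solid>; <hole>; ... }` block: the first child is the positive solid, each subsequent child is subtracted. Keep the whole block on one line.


difference() { translate([342, 335, 0]) cube([3520, 119, 2650]); translate([1104, 335, 0]) cube([858, 119, 2052]); }
translate([342, 5946, 0]) cube([3520, 119, 2650]);
translate([342, 454, 0]) cube([119, 5492, 2650]);
translate([3743, 454, 0]) cube([119, 5492, 2650]);


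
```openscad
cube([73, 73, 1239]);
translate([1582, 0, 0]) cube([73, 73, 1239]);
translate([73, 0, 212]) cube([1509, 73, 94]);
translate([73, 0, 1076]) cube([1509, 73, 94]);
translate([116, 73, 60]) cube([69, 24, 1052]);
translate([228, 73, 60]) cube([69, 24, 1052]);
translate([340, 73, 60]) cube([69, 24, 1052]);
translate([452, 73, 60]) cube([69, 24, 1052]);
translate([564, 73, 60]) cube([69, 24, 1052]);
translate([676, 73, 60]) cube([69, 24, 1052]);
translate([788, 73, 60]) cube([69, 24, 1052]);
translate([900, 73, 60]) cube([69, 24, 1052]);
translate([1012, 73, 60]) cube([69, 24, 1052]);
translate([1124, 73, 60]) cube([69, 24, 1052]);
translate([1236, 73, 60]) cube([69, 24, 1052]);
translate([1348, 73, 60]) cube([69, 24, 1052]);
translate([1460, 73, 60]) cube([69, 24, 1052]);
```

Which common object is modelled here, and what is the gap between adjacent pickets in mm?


A fence section. The picket gap is 43 mm.

Two posts, two rails, 13 pickets — a fence section. Span 1509 mm holds 13 pickets of 69 mm with 14 equal gaps: ⌊(1509 − 13·69) / 14⌋ = 43 mm.


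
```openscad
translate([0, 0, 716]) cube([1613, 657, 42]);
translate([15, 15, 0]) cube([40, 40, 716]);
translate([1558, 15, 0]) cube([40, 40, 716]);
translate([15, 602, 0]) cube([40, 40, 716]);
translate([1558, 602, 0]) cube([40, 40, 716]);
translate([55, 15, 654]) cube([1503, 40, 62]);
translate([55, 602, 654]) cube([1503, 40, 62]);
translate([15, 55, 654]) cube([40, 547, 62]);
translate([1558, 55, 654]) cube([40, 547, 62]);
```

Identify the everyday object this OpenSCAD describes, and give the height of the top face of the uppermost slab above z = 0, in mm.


A table. The table height is 758 mm.

A 1613×657×42 slab sits at z = 716 on four 40 mm square posts — a table. The top surface is at 716 + 42 = 758 mm.


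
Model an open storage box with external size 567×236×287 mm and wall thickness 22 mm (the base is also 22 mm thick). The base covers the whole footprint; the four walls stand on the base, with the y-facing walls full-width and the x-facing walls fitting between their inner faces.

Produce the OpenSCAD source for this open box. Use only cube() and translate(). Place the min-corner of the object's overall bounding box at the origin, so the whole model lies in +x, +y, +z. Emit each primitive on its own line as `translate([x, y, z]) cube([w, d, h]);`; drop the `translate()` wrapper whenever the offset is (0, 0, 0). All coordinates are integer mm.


cube([567, 236, 22]);
translate([0, 0, 22]) cube([567, 22, 265]);
translate([0, 214, 22]) cube([567, 22, 265]);
translate([0, 22, 22]) cube([22, 192, 265]);
translate([545, 22, 22]) cube([22, 192, 265]);


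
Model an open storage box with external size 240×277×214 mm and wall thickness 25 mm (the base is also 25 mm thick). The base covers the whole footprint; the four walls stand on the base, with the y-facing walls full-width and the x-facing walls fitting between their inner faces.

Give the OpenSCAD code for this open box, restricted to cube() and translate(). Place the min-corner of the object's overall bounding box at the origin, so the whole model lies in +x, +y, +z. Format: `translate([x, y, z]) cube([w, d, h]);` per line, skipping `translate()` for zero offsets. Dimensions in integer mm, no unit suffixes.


cube([240, 277, 25]);
translate([0, 0, 25]) cube([240, 25, 189]);
translate([0, 252, 25]) cube([240, 25, 189]);
translate([0, 25, 25]) cube([25, 227, 189]);
translate([215, 25, 25]) cube([25, 227, 189]);


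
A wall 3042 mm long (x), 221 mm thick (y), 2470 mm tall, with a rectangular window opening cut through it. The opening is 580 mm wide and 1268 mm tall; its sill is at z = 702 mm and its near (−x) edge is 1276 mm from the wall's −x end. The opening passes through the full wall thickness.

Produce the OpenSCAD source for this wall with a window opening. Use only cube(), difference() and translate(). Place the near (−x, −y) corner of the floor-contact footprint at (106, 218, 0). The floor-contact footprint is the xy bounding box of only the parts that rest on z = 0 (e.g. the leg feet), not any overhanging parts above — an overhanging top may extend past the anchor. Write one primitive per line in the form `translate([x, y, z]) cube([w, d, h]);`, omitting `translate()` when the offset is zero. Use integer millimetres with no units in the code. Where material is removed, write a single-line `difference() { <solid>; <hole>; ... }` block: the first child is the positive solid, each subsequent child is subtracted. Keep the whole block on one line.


difference() { translate([106, 218, 0]) cube([3042, 221, 2470]); translate([1382, 218, 702]) cube([580, 221, 1268]); }


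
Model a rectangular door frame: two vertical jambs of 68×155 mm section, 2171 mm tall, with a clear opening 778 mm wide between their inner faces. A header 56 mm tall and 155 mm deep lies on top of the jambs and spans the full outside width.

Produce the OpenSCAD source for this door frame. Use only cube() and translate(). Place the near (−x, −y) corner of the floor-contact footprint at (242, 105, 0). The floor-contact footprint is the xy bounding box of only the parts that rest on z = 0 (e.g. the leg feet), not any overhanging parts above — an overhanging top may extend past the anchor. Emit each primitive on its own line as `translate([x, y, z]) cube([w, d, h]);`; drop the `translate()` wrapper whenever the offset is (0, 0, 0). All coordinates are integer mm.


translate([242, 105, 0]) cube([68, 155, 2171]);
translate([1088, 105, 0]) cube([68, 155, 2171]);
translate([242, 105, 2171]) cube([914, 155, 56]);


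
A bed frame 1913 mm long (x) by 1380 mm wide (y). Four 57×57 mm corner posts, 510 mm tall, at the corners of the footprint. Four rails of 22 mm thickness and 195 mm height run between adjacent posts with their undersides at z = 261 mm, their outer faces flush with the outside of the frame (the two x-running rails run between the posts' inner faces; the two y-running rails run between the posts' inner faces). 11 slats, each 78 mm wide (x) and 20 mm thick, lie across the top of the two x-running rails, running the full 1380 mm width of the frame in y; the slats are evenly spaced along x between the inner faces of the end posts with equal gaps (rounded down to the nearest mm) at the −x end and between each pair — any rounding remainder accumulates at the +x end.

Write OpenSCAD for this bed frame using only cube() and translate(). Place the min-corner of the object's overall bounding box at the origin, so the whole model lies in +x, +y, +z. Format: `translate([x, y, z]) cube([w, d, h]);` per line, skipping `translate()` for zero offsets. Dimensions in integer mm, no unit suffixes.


cube([57, 57, 510]);
translate([0, 1323, 0]) cube([57, 57, 510]);
translate([1856, 0, 0]) cube([57, 57, 510]);
translate([1856, 1323, 0]) cube([57, 57, 510]);
translate([57, 0, 261]) cube([1799, 22, 195]);
translate([57, 1358, 261]) cube([1799, 22, 195]);
translate([0, 57, 261]) cube([22, 1266, 195]);
translate([1891, 57, 261]) cube([22, 1266, 195]);
translate([135, 0, 456]) cube([78, 1380, 20]);
translate([291, 0, 456]) cube([78, 1380, 20]);
translate([447, 0, 456]) cube([78, 1380, 20]);
translate([603, 0, 456]) cube([78, 1380, 20]);
translate([759, 0, 456]) cube([78, 1380, 20]);
translate([915, 0, 456]) cube([78, 1380, 20]);
translate([1071, 0, 456]) cube([78, 1380, 20]);
translate([1227, 0, 456]) cube([78, 1380, 20]);
translate([1383, 0, 456]) cube([78, 1380, 20]);
translate([1539, 0, 456]) cube([78, 1380, 20]);
translate([1695, 0, 456]) cube([78, 1380, 20]);


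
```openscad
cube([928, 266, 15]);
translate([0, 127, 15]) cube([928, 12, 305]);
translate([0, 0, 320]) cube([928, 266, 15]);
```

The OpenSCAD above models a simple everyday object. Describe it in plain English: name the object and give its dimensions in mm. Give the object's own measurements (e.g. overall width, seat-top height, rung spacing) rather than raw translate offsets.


An I-beam lying along x, 928 mm long. Overall section height 335 mm. Two flanges 266 mm wide (y) and 15 mm thick, one on the floor and one at the top; a web 12 mm thick runs between them, centred on the flange width.


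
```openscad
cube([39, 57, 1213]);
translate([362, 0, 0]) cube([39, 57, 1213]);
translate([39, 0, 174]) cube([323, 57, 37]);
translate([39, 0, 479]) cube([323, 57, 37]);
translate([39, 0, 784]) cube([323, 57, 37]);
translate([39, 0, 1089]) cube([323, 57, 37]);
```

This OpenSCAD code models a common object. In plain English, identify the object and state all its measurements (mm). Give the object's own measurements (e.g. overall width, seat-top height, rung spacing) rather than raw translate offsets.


A straight ladder. Two 39×57 mm vertical rails, 1213 mm tall, stand 401 mm apart (outside-to-outside) with their front faces coplanar on the −y side. 4 rungs, each 57 mm deep and 37 mm tall, span between the inner faces of the rails, front faces flush with the rails. The lowest rung's underside is at z = 174 mm and rungs are spaced 305 mm apart (underside to underside).


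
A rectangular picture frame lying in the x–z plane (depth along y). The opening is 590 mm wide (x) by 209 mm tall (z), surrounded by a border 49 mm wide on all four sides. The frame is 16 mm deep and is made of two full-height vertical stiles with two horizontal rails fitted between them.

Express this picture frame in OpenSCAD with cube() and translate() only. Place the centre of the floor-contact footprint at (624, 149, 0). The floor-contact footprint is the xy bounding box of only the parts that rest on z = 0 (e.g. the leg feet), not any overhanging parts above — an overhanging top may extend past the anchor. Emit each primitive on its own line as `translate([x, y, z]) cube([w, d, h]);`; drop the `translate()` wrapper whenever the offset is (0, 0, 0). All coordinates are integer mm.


translate([280, 141, 0]) cube([49, 16, 307]);
translate([919, 141, 0]) cube([49, 16, 307]);
translate([329, 141, 0]) cube([590, 16, 49]);
translate([329, 141, 258]) cube([590, 16, 49]);


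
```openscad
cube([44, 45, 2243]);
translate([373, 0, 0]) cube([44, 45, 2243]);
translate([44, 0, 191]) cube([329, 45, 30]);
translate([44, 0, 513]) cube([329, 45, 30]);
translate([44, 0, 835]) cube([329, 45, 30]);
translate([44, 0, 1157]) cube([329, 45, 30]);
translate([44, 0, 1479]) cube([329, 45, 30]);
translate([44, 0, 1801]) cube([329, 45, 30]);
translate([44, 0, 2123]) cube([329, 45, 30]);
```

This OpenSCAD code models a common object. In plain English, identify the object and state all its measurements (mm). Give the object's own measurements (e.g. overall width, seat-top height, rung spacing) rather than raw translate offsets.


A straight ladder. Two 44×45 mm vertical rails, 2243 mm tall, stand 417 mm apart (outside-to-outside) with their front faces coplanar on the −y side. 7 rungs, each 45 mm deep and 30 mm tall, span between the inner faces of the rails, front faces flush with the rails. The lowest rung's underside is at z = 191 mm and rungs are spaced 322 mm apart (underside to underside).


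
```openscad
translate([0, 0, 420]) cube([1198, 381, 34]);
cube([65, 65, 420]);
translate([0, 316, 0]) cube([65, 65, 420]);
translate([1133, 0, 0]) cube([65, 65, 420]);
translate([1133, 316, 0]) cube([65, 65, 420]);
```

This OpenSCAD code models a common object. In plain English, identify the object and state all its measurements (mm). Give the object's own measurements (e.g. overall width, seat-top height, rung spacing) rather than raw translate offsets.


A long wooden bench with a 1198 mm (x) × 381 mm (y) seat, 34 mm thick, its top surface 454 mm above the floor. Four 65 mm square legs at the seat corners, flush with the edges, run from z = 0 to the seat underside.


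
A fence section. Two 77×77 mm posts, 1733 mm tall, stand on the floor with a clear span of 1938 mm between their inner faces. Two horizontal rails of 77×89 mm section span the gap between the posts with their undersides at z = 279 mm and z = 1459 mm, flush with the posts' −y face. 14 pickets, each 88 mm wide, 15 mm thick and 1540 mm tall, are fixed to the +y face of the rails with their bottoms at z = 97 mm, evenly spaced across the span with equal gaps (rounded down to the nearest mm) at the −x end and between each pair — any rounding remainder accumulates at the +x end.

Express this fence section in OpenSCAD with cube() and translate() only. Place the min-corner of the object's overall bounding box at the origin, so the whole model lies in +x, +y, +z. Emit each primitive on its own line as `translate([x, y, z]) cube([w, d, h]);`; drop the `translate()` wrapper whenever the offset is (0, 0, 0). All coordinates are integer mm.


cube([77, 77, 1733]);
translate([2015, 0, 0]) cube([77, 77, 1733]);
translate([77, 0, 279]) cube([1938, 77, 89]);
translate([77, 0, 1459]) cube([1938, 77, 89]);
translate([124, 77, 97]) cube([88, 15, 1540]);
translate([259, 77, 97]) cube([88, 15, 1540]);
translate([394, 77, 97]) cube([88, 15, 1540]);
translate([529, 77, 97]) cube([88, 15, 1540]);
translate([664, 77, 97]) cube([88, 15, 1540]);
translate([799, 77, 97]) cube([88, 15, 1540]);
translate([934, 77, 97]) cube([88, 15, 1540]);
translate([1069, 77, 97]) cube([88, 15, 1540]);
translate([1204, 77, 97]) cube([88, 15, 1540]);
translate([1339, 77, 97]) cube([88, 15, 1540]);
translate([1474, 77, 97]) cube([88, 15, 1540]);
translate([1609, 77, 97]) cube([88, 15, 1540]);
translate([1744, 77, 97]) cube([88, 15, 1540]);
translate([1879, 77, 97]) cube([88, 15, 1540]);


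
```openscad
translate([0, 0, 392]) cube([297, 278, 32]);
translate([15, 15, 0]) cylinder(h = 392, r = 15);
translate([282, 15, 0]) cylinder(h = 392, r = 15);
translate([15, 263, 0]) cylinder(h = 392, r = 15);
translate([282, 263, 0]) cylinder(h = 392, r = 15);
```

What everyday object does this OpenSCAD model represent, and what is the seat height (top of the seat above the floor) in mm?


A stool. The seat height is 424 mm.

A 297×278×32 slab at z = 392 on four corner cylinders — a stool. The seat top is 392 + 32 = 424 mm.


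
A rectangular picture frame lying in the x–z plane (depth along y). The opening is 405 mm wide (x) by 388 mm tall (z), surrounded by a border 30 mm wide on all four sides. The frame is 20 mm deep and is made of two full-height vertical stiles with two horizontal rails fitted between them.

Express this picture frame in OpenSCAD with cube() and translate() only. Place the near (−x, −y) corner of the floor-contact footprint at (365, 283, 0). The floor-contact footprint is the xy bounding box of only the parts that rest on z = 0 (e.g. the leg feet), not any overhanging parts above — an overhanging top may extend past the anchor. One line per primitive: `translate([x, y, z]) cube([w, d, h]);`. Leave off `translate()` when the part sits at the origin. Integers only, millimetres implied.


translate([365, 283, 0]) cube([30, 20, 448]);
translate([800, 283, 0]) cube([30, 20, 448]);
translate([395, 283, 0]) cube([405, 20, 30]);
translate([395, 283, 418]) cube([405, 20, 30]);


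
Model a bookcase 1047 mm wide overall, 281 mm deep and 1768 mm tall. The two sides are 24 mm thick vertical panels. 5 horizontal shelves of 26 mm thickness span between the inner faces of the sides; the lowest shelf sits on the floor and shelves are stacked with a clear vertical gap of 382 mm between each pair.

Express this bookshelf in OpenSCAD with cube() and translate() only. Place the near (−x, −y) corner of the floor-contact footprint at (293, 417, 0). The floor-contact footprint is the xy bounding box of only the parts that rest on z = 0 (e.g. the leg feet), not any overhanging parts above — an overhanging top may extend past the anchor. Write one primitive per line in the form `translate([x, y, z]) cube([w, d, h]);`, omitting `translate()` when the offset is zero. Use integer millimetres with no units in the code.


translate([293, 417, 0]) cube([24, 281, 1768]);
translate([1316, 417, 0]) cube([24, 281, 1768]);
translate([317, 417, 0]) cube([999, 281, 26]);
translate([317, 417, 408]) cube([999, 281, 26]);
translate([317, 417, 816]) cube([999, 281, 26]);
translate([317, 417, 1224]) cube([999, 281, 26]);
translate([317, 417, 1632]) cube([999, 281, 26]);


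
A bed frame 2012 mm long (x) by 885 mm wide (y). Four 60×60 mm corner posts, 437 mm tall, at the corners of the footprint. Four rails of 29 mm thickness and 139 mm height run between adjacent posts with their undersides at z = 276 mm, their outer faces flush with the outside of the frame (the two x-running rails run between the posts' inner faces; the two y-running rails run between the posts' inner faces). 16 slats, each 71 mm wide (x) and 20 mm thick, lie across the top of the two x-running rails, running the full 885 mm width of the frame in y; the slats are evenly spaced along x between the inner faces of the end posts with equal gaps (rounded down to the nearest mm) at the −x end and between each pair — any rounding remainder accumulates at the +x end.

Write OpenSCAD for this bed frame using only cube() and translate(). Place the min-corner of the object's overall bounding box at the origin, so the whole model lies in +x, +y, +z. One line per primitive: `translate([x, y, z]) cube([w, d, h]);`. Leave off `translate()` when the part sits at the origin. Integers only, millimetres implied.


cube([60, 60, 437]);
translate([0, 825, 0]) cube([60, 60, 437]);
translate([1952, 0, 0]) cube([60, 60, 437]);
translate([1952, 825, 0]) cube([60, 60, 437]);
translate([60, 0, 276]) cube([1892, 29, 139]);
translate([60, 856, 276]) cube([1892, 29, 139]);
translate([0, 60, 276]) cube([29, 765, 139]);
translate([1983, 60, 276]) cube([29, 765, 139]);
translate([104, 0, 415]) cube([71, 885, 20]);
translate([219, 0, 415]) cube([71, 885, 20]);
translate([334, 0, 415]) cube([71, 885, 20]);
translate([449, 0, 415]) cube([71, 885, 20]);
translate([564, 0, 415]) cube([71, 885, 20]);
translate([679, 0, 415]) cube([71, 885, 20]);
translate([794, 0, 415]) cube([71, 885, 20]);
translate([909, 0, 415]) cube([71, 885, 20]);
translate([1024, 0, 415]) cube([71, 885, 20]);
translate([1139, 0, 415]) cube([71, 885, 20]);
translate([1254, 0, 415]) cube([71, 885, 20]);
translate([1369, 0, 415]) cube([71, 885, 20]);
translate([1484, 0, 415]) cube([71, 885, 20]);
translate([1599, 0, 415]) cube([71, 885, 20]);
translate([1714, 0, 415]) cube([71, 885, 20]);
translate([1829, 0, 415]) cube([71, 885, 20]);


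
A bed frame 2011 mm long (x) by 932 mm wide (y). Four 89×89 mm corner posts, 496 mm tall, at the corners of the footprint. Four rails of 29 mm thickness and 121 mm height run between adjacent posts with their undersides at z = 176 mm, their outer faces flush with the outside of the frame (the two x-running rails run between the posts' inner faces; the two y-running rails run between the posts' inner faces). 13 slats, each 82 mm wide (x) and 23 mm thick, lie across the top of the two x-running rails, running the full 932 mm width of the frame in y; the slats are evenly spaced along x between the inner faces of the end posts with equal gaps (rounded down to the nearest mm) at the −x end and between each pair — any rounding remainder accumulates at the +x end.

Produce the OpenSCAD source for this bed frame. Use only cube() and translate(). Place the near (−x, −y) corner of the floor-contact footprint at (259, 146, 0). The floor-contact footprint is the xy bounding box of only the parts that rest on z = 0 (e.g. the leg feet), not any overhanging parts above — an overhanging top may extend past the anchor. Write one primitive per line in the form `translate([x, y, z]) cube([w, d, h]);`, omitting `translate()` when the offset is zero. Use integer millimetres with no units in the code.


// slat z = rail_z + rail_h = 176 + 121 = 297
// slat gap = ⌊(1833 − 13·82) / 14⌋ = 54
translate([259, 146, 0]) cube([89, 89, 496]);
translate([259, 989, 0]) cube([89, 89, 496]);
translate([2181, 146, 0]) cube([89, 89, 496]);
translate([2181, 989, 0]) cube([89, 89, 496]);
translate([348, 146, 176]) cube([1833, 29, 121]);
translate([348, 1049, 176]) cube([1833, 29, 121]);
translate([259, 235, 176]) cube([29, 754, 121]);
translate([2241, 235, 176]) cube([29, 754, 121]);
translate([402, 146, 297]) cube([82, 932, 23]);
translate([538, 146, 297]) cube([82, 932, 23]);
translate([674, 146, 297]) cube([82, 932, 23]);
translate([810, 146, 297]) cube([82, 932, 23]);
translate([946, 146, 297]) cube([82, 932, 23]);
translate([1082, 146, 297]) cube([82, 932, 23]);
translate([1218, 146, 297]) cube([82, 932, 23]);
translate([1354, 146, 297]) cube([82, 932, 23]);
translate([1490, 146, 297]) cube([82, 932, 23]);
translate([1626, 146, 297]) cube([82, 932, 23]);
translate([1762, 146, 297]) cube([82, 932, 23]);
translate([1898, 146, 297]) cube([82, 932, 23]);
translate([2034, 146, 297]) cube([82, 932, 23]);


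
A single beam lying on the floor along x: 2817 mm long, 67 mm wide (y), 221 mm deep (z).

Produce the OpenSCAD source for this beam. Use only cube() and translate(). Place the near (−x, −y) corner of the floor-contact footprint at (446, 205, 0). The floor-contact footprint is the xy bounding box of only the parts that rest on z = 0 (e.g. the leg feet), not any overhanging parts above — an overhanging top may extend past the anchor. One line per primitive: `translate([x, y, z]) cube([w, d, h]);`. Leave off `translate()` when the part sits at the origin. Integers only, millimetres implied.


translate([446, 205, 0]) cube([2817, 67, 221]);


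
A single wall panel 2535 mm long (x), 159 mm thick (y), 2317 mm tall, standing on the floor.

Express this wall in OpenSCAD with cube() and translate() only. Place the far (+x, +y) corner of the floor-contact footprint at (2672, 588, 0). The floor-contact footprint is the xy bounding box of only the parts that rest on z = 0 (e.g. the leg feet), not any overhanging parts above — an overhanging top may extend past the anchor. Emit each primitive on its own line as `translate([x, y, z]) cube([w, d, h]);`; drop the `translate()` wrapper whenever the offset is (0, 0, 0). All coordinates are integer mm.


translate([137, 429, 0]) cube([2535, 159, 2317]);


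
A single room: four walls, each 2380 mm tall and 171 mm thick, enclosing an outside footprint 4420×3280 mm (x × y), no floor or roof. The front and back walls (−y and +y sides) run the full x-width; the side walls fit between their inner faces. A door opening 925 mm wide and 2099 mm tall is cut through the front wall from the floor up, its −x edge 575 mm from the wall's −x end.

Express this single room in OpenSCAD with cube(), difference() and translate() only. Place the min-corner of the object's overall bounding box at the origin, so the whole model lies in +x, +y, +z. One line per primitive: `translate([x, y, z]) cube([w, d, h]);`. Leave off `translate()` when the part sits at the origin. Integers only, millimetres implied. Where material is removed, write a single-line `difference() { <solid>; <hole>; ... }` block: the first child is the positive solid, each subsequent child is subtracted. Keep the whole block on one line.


difference() { cube([4420, 171, 2380]); translate([575, 0, 0]) cube([925, 171, 2099]); }
translate([0, 3109, 0]) cube([4420, 171, 2380]);
translate([0, 171, 0]) cube([171, 2938, 2380]);
translate([4249, 171, 0]) cube([171, 2938, 2380]);


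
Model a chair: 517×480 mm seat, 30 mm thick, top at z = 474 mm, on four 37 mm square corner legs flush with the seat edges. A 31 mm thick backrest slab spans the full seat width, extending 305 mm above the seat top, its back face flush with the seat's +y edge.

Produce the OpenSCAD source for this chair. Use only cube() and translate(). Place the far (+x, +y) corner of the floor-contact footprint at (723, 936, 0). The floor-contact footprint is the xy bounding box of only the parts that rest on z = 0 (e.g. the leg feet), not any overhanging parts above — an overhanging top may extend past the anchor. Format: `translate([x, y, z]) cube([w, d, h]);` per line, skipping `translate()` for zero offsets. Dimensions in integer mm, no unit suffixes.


translate([206, 456, 444]) cube([517, 480, 30]);
translate([206, 456, 0]) cube([37, 37, 444]);
translate([686, 456, 0]) cube([37, 37, 444]);
translate([206, 899, 0]) cube([37, 37, 444]);
translate([686, 899, 0]) cube([37, 37, 444]);
translate([206, 905, 474]) cube([517, 31, 305]);


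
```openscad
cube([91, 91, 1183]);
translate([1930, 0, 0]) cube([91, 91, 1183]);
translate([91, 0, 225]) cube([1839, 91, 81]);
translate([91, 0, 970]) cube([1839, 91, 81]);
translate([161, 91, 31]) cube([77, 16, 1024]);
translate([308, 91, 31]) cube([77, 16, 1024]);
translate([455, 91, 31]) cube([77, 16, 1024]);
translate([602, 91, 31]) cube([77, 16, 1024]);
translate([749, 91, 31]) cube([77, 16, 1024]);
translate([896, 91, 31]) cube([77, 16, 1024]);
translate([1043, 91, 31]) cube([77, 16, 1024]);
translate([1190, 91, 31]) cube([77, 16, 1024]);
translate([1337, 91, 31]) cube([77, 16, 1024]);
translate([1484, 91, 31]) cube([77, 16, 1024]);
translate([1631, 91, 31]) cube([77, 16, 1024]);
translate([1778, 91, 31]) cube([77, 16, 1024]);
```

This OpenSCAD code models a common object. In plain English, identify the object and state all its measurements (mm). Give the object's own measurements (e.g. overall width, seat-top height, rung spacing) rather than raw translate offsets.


A fence section. Two 91×91 mm posts, 1183 mm tall, stand on the floor with a clear span of 1839 mm between their inner faces. Two horizontal rails of 91×81 mm section span the gap between the posts with their undersides at z = 225 mm and z = 970 mm, flush with the posts' −y face. 12 pickets, each 77 mm wide, 16 mm thick and 1024 mm tall, are fixed to the +y face of the rails with their bottoms at z = 31 mm, spaced across the span with a 70 mm gap after the −x post and between neighbouring pickets, with 75 mm left before the +x post.


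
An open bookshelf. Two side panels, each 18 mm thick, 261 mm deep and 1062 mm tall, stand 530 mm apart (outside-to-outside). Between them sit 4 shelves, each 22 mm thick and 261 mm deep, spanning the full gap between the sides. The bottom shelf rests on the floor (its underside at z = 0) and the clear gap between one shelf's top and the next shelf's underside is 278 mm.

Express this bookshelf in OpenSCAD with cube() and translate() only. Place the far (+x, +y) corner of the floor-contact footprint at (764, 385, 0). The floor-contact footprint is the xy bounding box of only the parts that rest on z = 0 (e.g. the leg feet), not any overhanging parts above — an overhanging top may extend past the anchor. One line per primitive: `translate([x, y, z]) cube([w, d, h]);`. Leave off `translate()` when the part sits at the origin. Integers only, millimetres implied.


translate([234, 124, 0]) cube([18, 261, 1062]);
translate([746, 124, 0]) cube([18, 261, 1062]);
translate([252, 124, 0]) cube([494, 261, 22]);
translate([252, 124, 300]) cube([494, 261, 22]);
translate([252, 124, 600]) cube([494, 261, 22]);
translate([252, 124, 900]) cube([494, 261, 22]);


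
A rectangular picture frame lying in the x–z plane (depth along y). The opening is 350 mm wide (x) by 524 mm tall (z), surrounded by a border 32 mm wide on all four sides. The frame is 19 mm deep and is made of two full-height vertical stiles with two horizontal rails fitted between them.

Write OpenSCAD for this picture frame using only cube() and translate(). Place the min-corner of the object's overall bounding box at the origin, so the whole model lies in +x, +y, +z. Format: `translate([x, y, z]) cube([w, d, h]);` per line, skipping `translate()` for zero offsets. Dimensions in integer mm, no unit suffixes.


cube([32, 19, 588]);
translate([382, 0, 0]) cube([32, 19, 588]);
translate([32, 0, 0]) cube([350, 19, 32]);
translate([32, 0, 556]) cube([350, 19, 32]);


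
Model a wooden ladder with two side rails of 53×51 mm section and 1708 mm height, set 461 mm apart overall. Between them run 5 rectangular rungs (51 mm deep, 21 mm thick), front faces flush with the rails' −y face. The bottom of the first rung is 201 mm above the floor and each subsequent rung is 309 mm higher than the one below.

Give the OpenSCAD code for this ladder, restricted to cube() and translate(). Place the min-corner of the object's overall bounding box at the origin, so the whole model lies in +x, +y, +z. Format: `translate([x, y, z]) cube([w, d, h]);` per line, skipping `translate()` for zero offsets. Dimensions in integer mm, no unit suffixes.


cube([53, 51, 1708]);
translate([408, 0, 0]) cube([53, 51, 1708]);
translate([53, 0, 201]) cube([355, 51, 21]);
translate([53, 0, 510]) cube([355, 51, 21]);
translate([53, 0, 819]) cube([355, 51, 21]);
translate([53, 0, 1128]) cube([355, 51, 21]);
translate([53, 0, 1437]) cube([355, 51, 21]);


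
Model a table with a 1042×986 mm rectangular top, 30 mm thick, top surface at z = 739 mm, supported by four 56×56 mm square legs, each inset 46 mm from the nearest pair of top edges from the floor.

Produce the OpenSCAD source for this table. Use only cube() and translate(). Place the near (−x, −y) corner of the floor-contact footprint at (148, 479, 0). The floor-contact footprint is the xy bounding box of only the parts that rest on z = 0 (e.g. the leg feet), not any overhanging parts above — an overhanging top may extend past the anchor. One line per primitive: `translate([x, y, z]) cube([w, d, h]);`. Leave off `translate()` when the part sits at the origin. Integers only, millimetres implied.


// leg_h = 739 - 30 = 709
translate([102, 433, 709]) cube([1042, 986, 30]);
translate([148, 479, 0]) cube([56, 56, 709]);
translate([1042, 479, 0]) cube([56, 56, 709]);
translate([148, 1317, 0]) cube([56, 56, 709]);
translate([1042, 1317, 0]) cube([56, 56, 709]);
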